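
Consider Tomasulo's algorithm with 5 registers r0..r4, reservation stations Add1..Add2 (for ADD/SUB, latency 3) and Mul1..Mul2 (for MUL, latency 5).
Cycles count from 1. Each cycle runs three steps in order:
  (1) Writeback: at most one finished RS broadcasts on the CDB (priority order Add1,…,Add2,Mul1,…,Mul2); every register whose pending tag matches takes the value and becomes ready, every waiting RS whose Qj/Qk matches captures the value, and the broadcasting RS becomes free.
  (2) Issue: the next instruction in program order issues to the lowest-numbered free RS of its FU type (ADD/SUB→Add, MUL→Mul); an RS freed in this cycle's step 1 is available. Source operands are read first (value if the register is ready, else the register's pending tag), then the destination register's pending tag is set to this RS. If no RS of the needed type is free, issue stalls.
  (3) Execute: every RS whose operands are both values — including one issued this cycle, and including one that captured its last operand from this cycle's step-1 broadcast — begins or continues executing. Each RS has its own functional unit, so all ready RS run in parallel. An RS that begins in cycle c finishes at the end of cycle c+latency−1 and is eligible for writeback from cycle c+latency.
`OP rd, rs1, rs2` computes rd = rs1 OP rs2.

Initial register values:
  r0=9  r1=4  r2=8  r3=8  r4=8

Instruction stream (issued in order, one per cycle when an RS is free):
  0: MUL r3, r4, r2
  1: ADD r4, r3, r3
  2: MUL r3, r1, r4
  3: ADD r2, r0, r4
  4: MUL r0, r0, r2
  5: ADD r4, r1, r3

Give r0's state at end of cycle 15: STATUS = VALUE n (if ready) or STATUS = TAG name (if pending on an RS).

c1: issue MUL r3<-Mul1 | r0:9,r1:4,r2:8,r3:Mul1,r4:8
c2: issue ADD r4<-Add1 | r0:9,r1:4,r2:8,r3:Mul1,r4:Add1
c3: issue MUL r3<-Mul2 | r0:9,r1:4,r2:8,r3:Mul2,r4:Add1
c4: issue ADD r2<-Add2 | r0:9,r1:4,r2:Add2,r3:Mul2,r4:Add1
c5: stall | r0:9,r1:4,r2:Add2,r3:Mul2,r4:Add1
c6: CDB Mul1=64; issue MUL r0<-Mul1 | r0:Mul1,r1:4,r2:Add2,r3:Mul2,r4:Add1
c7: stall | r0:Mul1,r1:4,r2:Add2,r3:Mul2,r4:Add1
c8: stall | r0:Mul1,r1:4,r2:Add2,r3:Mul2,r4:Add1
c9: CDB Add1=128; issue ADD r4<-Add1 | r0:Mul1,r1:4,r2:Add2,r3:Mul2,r4:Add1
c10: - | r0:Mul1,r1:4,r2:Add2,r3:Mul2,r4:Add1
c11: - | r0:Mul1,r1:4,r2:Add2,r3:Mul2,r4:Add1
c12: CDB Add2=137 | r0:Mul1,r1:4,r2:137,r3:Mul2,r4:Add1
c13: - | r0:Mul1,r1:4,r2:137,r3:Mul2,r4:Add1
c14: CDB Mul2=512 | r0:Mul1,r1:4,r2:137,r3:512,r4:Add1
c15: - | r0:Mul1,r1:4,r2:137,r3:512,r4:Add1

STATUS = TAG Mul1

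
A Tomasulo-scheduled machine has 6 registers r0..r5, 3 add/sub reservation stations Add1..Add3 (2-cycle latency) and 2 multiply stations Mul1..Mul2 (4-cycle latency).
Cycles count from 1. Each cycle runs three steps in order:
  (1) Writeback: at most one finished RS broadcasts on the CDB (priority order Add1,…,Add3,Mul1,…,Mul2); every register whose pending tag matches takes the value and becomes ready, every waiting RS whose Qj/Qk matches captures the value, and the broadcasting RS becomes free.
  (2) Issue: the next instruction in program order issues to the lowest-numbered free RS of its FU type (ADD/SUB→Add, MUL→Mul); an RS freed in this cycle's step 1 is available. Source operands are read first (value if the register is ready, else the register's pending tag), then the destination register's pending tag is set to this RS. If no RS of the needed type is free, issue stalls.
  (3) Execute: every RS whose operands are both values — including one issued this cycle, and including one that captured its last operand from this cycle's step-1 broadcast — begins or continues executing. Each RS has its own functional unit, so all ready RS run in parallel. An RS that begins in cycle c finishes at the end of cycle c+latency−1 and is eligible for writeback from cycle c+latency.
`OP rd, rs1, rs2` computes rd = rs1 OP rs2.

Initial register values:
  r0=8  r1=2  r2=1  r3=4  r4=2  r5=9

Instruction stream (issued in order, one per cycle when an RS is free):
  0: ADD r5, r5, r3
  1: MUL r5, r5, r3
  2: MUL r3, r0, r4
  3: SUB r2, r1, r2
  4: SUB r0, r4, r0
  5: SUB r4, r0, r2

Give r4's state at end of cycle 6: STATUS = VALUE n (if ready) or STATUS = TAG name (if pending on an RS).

STATUS = TAG Add1

cycle 1: issue ADD r5<-Add1 // r0:8,r1:2,r2:1,r3:4,r4:2,r5:Add1
cycle 2: issue MUL r5<-Mul1 // r0:8,r1:2,r2:1,r3:4,r4:2,r5:Mul1
cycle 3: CDB Add1=13; issue MUL r3<-Mul2 // r0:8,r1:2,r2:1,r3:Mul2,r4:2,r5:Mul1
cycle 4: issue SUB r2<-Add1 // r0:8,r1:2,r2:Add1,r3:Mul2,r4:2,r5:Mul1
cycle 5: issue SUB r0<-Add2 // r0:Add2,r1:2,r2:Add1,r3:Mul2,r4:2,r5:Mul1
cycle 6: CDB Add1=1; issue SUB r4<-Add1 // r0:Add2,r1:2,r2:1,r3:Mul2,r4:Add1,r5:Mul1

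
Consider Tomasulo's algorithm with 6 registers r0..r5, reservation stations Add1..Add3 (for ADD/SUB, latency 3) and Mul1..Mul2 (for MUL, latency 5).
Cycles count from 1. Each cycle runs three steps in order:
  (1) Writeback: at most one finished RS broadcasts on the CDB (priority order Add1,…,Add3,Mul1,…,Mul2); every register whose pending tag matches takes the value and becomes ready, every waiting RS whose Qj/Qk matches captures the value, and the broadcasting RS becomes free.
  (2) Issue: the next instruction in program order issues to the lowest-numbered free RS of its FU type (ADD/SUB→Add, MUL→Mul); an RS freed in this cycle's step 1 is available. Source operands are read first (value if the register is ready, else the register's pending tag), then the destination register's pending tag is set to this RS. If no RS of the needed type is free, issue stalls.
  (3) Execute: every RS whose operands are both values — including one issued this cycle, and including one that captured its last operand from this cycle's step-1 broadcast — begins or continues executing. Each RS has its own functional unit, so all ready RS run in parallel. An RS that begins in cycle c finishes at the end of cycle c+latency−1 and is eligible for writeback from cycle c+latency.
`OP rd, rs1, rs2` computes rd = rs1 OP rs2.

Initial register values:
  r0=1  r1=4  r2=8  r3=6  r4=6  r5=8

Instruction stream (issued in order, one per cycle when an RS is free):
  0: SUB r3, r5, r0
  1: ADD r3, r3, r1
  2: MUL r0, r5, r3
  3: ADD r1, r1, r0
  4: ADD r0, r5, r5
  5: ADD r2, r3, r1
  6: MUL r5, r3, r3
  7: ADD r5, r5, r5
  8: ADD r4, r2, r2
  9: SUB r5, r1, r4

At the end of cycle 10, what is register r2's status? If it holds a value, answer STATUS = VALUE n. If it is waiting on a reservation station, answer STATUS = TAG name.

  c1: issue SUB r3<-Add1  regs: r0:1,r1:4,r2:8,r3:Add1,r4:6,r5:8
  c2: issue ADD r3<-Add2  regs: r0:1,r1:4,r2:8,r3:Add2,r4:6,r5:8
  c3: issue MUL r0<-Mul1  regs: r0:Mul1,r1:4,r2:8,r3:Add2,r4:6,r5:8
  c4: CDB Add1=7; issue ADD r1<-Add1  regs: r0:Mul1,r1:Add1,r2:8,r3:Add2,r4:6,r5:8
  c5: issue ADD r0<-Add3  regs: r0:Add3,r1:Add1,r2:8,r3:Add2,r4:6,r5:8
  c6: stall  regs: r0:Add3,r1:Add1,r2:8,r3:Add2,r4:6,r5:8
  c7: CDB Add2=11; issue ADD r2<-Add2  regs: r0:Add3,r1:Add1,r2:Add2,r3:11,r4:6,r5:8
  c8: CDB Add3=16; issue MUL r5<-Mul2  regs: r0:16,r1:Add1,r2:Add2,r3:11,r4:6,r5:Mul2
  c9: issue ADD r5<-Add3  regs: r0:16,r1:Add1,r2:Add2,r3:11,r4:6,r5:Add3
  c10: stall  regs: r0:16,r1:Add1,r2:Add2,r3:11,r4:6,r5:Add3

STATUS = TAG Add2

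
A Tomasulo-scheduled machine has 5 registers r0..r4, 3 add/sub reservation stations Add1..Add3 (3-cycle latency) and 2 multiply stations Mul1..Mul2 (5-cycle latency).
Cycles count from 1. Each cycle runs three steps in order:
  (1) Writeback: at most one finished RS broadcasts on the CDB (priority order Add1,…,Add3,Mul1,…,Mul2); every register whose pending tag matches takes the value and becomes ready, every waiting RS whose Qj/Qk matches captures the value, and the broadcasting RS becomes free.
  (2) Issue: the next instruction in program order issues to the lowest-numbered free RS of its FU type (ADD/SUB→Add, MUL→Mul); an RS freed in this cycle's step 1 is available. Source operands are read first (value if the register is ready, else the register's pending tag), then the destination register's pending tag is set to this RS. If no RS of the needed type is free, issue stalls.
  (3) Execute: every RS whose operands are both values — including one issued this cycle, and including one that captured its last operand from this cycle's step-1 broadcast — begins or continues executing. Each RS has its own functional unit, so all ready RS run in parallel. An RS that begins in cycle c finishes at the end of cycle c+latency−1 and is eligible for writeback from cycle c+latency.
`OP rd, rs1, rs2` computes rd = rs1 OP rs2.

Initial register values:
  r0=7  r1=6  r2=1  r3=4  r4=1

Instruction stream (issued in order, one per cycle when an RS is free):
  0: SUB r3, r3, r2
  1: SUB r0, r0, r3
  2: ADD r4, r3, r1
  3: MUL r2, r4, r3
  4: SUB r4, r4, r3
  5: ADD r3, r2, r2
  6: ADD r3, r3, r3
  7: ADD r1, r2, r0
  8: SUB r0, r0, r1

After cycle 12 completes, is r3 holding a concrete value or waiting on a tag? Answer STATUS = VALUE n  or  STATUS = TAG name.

  c1: issue SUB r3<-Add1  regs: r0:7,r1:6,r2:1,r3:Add1,r4:1
  c2: issue SUB r0<-Add2  regs: r0:Add2,r1:6,r2:1,r3:Add1,r4:1
  c3: issue ADD r4<-Add3  regs: r0:Add2,r1:6,r2:1,r3:Add1,r4:Add3
  c4: CDB Add1=3; issue MUL r2<-Mul1  regs: r0:Add2,r1:6,r2:Mul1,r3:3,r4:Add3
  c5: issue SUB r4<-Add1  regs: r0:Add2,r1:6,r2:Mul1,r3:3,r4:Add1
  c6: stall  regs: r0:Add2,r1:6,r2:Mul1,r3:3,r4:Add1
  c7: CDB Add2=4; issue ADD r3<-Add2  regs: r0:4,r1:6,r2:Mul1,r3:Add2,r4:Add1
  c8: CDB Add3=9; issue ADD r3<-Add3  regs: r0:4,r1:6,r2:Mul1,r3:Add3,r4:Add1
  c9: stall  regs: r0:4,r1:6,r2:Mul1,r3:Add3,r4:Add1
  c10: stall  regs: r0:4,r1:6,r2:Mul1,r3:Add3,r4:Add1
  c11: CDB Add1=6; issue ADD r1<-Add1  regs: r0:4,r1:Add1,r2:Mul1,r3:Add3,r4:6
  c12: stall  regs: r0:4,r1:Add1,r2:Mul1,r3:Add3,r4:6

STATUS = TAG Add3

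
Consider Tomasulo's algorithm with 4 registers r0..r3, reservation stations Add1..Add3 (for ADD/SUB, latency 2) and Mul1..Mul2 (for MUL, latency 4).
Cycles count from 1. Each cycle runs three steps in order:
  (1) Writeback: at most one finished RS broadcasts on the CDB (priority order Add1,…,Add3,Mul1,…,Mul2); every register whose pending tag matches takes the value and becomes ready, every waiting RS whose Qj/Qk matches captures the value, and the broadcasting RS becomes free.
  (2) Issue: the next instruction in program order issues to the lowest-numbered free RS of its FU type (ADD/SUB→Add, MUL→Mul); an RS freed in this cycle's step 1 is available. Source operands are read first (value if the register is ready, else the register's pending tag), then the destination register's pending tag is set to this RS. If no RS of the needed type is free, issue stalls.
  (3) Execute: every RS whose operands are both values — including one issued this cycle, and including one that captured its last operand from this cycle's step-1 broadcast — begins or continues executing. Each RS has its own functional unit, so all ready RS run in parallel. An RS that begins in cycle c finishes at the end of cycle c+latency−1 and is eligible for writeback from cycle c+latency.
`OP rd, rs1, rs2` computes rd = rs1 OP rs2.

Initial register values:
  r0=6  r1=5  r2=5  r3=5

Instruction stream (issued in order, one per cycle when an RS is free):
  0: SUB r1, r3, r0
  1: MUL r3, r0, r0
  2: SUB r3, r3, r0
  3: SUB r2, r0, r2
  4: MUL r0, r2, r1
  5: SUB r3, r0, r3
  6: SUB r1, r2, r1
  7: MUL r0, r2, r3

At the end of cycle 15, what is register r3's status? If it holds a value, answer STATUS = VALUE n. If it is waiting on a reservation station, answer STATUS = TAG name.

c1: issue SUB r1<-Add1 | r0:6,r1:Add1,r2:5,r3:5
c2: issue MUL r3<-Mul1 | r0:6,r1:Add1,r2:5,r3:Mul1
c3: CDB Add1=-1; issue SUB r3<-Add1 | r0:6,r1:-1,r2:5,r3:Add1
c4: issue SUB r2<-Add2 | r0:6,r1:-1,r2:Add2,r3:Add1
c5: issue MUL r0<-Mul2 | r0:Mul2,r1:-1,r2:Add2,r3:Add1
c6: CDB Add2=1; issue SUB r3<-Add2 | r0:Mul2,r1:-1,r2:1,r3:Add2
c7: CDB Mul1=36; issue SUB r1<-Add3 | r0:Mul2,r1:Add3,r2:1,r3:Add2
c8: issue MUL r0<-Mul1 | r0:Mul1,r1:Add3,r2:1,r3:Add2
c9: CDB Add1=30 | r0:Mul1,r1:Add3,r2:1,r3:Add2
c10: CDB Add3=2 | r0:Mul1,r1:2,r2:1,r3:Add2
c11: CDB Mul2=-1 | r0:Mul1,r1:2,r2:1,r3:Add2
c12: - | r0:Mul1,r1:2,r2:1,r3:Add2
c13: CDB Add2=-31 | r0:Mul1,r1:2,r2:1,r3:-31
c14: - | r0:Mul1,r1:2,r2:1,r3:-31
c15: - | r0:Mul1,r1:2,r2:1,r3:-31

STATUS = VALUE -31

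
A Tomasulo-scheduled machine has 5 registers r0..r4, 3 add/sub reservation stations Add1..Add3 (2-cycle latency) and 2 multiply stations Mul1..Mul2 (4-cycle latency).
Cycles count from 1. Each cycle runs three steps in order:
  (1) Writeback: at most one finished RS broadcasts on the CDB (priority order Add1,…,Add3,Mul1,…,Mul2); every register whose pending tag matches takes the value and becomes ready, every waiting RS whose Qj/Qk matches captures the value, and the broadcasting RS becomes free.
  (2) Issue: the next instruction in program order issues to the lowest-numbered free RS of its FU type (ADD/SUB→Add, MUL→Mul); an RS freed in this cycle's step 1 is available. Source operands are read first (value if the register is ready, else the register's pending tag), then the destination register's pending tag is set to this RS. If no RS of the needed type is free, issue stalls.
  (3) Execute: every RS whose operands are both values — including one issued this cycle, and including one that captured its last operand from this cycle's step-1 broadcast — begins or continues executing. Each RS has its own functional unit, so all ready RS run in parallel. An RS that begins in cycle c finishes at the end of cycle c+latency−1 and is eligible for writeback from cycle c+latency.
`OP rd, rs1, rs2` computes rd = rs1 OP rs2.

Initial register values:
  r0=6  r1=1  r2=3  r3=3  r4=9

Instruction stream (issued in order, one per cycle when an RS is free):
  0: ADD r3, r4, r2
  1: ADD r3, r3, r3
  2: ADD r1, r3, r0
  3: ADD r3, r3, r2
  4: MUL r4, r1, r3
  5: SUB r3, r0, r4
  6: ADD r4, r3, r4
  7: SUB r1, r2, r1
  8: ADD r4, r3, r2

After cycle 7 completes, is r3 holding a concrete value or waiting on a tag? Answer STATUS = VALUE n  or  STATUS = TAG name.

c1: issue ADD r3<-Add1 | r0:6,r1:1,r2:3,r3:Add1,r4:9
c2: issue ADD r3<-Add2 | r0:6,r1:1,r2:3,r3:Add2,r4:9
c3: CDB Add1=12; issue ADD r1<-Add1 | r0:6,r1:Add1,r2:3,r3:Add2,r4:9
c4: issue ADD r3<-Add3 | r0:6,r1:Add1,r2:3,r3:Add3,r4:9
c5: CDB Add2=24; issue MUL r4<-Mul1 | r0:6,r1:Add1,r2:3,r3:Add3,r4:Mul1
c6: issue SUB r3<-Add2 | r0:6,r1:Add1,r2:3,r3:Add2,r4:Mul1
c7: CDB Add1=30; issue ADD r4<-Add1 | r0:6,r1:30,r2:3,r3:Add2,r4:Add1

STATUS = TAG Add2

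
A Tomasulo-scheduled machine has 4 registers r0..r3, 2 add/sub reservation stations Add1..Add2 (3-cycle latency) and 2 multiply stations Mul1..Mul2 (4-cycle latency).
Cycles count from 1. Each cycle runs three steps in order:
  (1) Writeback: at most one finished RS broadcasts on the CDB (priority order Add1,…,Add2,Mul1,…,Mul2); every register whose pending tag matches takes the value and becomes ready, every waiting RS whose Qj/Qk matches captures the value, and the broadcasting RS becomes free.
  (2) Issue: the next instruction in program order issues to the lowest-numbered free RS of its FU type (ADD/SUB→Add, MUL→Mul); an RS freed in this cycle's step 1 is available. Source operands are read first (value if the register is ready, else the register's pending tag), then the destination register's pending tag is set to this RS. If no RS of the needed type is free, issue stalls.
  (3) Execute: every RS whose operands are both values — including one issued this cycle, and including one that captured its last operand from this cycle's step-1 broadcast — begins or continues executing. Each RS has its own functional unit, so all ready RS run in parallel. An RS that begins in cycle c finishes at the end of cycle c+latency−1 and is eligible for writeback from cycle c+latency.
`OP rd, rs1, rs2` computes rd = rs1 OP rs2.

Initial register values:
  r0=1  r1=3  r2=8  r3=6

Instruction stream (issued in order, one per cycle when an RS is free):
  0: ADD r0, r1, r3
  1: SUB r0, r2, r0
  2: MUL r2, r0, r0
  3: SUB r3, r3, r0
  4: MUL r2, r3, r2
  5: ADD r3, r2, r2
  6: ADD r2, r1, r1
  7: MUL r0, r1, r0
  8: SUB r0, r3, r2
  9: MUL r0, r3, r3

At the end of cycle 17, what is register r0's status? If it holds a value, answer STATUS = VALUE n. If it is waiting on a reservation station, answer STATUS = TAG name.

cycle 1: issue ADD r0<-Add1 // r0:Add1,r1:3,r2:8,r3:6
cycle 2: issue SUB r0<-Add2 // r0:Add2,r1:3,r2:8,r3:6
cycle 3: issue MUL r2<-Mul1 // r0:Add2,r1:3,r2:Mul1,r3:6
cycle 4: CDB Add1=9; issue SUB r3<-Add1 // r0:Add2,r1:3,r2:Mul1,r3:Add1
cycle 5: issue MUL r2<-Mul2 // r0:Add2,r1:3,r2:Mul2,r3:Add1
cycle 6: stall // r0:Add2,r1:3,r2:Mul2,r3:Add1
cycle 7: CDB Add2=-1; issue ADD r3<-Add2 // r0:-1,r1:3,r2:Mul2,r3:Add2
cycle 8: stall // r0:-1,r1:3,r2:Mul2,r3:Add2
cycle 9: stall // r0:-1,r1:3,r2:Mul2,r3:Add2
cycle 10: CDB Add1=7; issue ADD r2<-Add1 // r0:-1,r1:3,r2:Add1,r3:Add2
cycle 11: CDB Mul1=1; issue MUL r0<-Mul1 // r0:Mul1,r1:3,r2:Add1,r3:Add2
cycle 12: stall // r0:Mul1,r1:3,r2:Add1,r3:Add2
cycle 13: CDB Add1=6; issue SUB r0<-Add1 // r0:Add1,r1:3,r2:6,r3:Add2
cycle 14: stall // r0:Add1,r1:3,r2:6,r3:Add2
cycle 15: CDB Mul1=-3; issue MUL r0<-Mul1 // r0:Mul1,r1:3,r2:6,r3:Add2
cycle 16: CDB Mul2=7 // r0:Mul1,r1:3,r2:6,r3:Add2
cycle 17: - // r0:Mul1,r1:3,r2:6,r3:Add2

STATUS = TAG Mul1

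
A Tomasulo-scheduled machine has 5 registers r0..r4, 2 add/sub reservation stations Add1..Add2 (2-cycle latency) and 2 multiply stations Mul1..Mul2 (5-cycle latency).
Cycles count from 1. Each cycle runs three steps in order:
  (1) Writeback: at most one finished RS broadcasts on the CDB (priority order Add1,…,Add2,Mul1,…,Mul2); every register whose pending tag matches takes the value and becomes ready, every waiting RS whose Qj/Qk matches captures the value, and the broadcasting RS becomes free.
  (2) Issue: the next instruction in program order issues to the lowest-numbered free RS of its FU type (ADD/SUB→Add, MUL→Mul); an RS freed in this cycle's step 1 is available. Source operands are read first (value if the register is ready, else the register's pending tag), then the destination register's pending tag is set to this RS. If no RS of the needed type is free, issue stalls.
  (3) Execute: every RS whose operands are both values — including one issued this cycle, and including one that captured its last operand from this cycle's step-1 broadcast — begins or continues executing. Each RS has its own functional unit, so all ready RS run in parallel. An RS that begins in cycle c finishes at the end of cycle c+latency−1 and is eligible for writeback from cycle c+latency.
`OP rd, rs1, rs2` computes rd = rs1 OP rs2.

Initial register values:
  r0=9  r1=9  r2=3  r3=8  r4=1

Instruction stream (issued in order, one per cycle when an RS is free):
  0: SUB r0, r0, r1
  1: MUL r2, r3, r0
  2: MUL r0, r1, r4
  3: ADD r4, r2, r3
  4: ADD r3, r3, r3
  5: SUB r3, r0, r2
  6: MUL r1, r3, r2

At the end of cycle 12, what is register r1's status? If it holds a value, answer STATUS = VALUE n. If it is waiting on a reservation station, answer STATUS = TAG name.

STATUS = TAG Mul1

c1: issue SUB r0<-Add1 | r0:Add1,r1:9,r2:3,r3:8,r4:1
c2: issue MUL r2<-Mul1 | r0:Add1,r1:9,r2:Mul1,r3:8,r4:1
c3: CDB Add1=0; issue MUL r0<-Mul2 | r0:Mul2,r1:9,r2:Mul1,r3:8,r4:1
c4: issue ADD r4<-Add1 | r0:Mul2,r1:9,r2:Mul1,r3:8,r4:Add1
c5: issue ADD r3<-Add2 | r0:Mul2,r1:9,r2:Mul1,r3:Add2,r4:Add1
c6: stall | r0:Mul2,r1:9,r2:Mul1,r3:Add2,r4:Add1
c7: CDB Add2=16; issue SUB r3<-Add2 | r0:Mul2,r1:9,r2:Mul1,r3:Add2,r4:Add1
c8: CDB Mul1=0; issue MUL r1<-Mul1 | r0:Mul2,r1:Mul1,r2:0,r3:Add2,r4:Add1
c9: CDB Mul2=9 | r0:9,r1:Mul1,r2:0,r3:Add2,r4:Add1
c10: CDB Add1=8 | r0:9,r1:Mul1,r2:0,r3:Add2,r4:8
c11: CDB Add2=9 | r0:9,r1:Mul1,r2:0,r3:9,r4:8
c12: - | r0:9,r1:Mul1,r2:0,r3:9,r4:8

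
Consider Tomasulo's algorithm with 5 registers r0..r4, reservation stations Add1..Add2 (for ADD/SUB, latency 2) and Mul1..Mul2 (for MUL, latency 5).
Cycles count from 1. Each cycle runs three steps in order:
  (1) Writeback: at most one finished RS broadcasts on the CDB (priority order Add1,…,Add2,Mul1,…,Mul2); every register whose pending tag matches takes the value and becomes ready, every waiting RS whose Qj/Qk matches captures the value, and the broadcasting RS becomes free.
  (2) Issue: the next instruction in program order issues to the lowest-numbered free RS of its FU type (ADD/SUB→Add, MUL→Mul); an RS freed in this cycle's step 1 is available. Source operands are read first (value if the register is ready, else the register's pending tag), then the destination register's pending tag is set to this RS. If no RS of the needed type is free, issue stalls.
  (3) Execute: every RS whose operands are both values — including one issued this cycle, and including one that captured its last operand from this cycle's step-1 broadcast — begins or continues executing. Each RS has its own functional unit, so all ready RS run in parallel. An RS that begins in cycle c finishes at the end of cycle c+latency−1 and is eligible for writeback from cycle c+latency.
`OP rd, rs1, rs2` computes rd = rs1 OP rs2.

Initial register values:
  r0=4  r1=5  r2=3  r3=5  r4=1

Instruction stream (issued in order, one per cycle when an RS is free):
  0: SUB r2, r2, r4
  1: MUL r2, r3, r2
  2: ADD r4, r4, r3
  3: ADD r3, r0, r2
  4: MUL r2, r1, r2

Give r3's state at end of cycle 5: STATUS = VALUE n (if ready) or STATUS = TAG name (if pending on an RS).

cycle 1: issue SUB r2<-Add1 // r0:4,r1:5,r2:Add1,r3:5,r4:1
cycle 2: issue MUL r2<-Mul1 // r0:4,r1:5,r2:Mul1,r3:5,r4:1
cycle 3: CDB Add1=2; issue ADD r4<-Add1 // r0:4,r1:5,r2:Mul1,r3:5,r4:Add1
cycle 4: issue ADD r3<-Add2 // r0:4,r1:5,r2:Mul1,r3:Add2,r4:Add1
cycle 5: CDB Add1=6; issue MUL r2<-Mul2 // r0:4,r1:5,r2:Mul2,r3:Add2,r4:6

STATUS = TAG Add2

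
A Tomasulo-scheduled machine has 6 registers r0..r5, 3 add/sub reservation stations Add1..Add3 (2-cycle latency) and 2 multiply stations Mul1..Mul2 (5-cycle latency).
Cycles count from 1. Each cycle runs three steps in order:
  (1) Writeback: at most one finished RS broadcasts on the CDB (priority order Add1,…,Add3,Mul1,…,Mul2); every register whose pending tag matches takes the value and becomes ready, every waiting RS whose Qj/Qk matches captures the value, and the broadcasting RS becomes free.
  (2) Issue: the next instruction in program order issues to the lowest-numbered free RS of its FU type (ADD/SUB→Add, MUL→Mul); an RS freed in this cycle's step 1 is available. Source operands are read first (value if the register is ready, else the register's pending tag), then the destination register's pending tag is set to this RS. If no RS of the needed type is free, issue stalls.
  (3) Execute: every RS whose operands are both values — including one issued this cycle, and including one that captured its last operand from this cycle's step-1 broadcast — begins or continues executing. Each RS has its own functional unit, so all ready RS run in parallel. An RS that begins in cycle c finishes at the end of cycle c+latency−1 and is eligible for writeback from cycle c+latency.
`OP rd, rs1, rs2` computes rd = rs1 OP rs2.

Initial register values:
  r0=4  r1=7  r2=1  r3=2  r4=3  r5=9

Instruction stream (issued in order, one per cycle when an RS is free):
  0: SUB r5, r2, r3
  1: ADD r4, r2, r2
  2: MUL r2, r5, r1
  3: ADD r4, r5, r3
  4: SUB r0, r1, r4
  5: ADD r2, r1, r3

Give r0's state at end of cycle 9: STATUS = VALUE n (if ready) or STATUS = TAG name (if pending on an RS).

c1: issue SUB r5<-Add1 | r0:4,r1:7,r2:1,r3:2,r4:3,r5:Add1
c2: issue ADD r4<-Add2 | r0:4,r1:7,r2:1,r3:2,r4:Add2,r5:Add1
c3: CDB Add1=-1; issue MUL r2<-Mul1 | r0:4,r1:7,r2:Mul1,r3:2,r4:Add2,r5:-1
c4: CDB Add2=2; issue ADD r4<-Add1 | r0:4,r1:7,r2:Mul1,r3:2,r4:Add1,r5:-1
c5: issue SUB r0<-Add2 | r0:Add2,r1:7,r2:Mul1,r3:2,r4:Add1,r5:-1
c6: CDB Add1=1; issue ADD r2<-Add1 | r0:Add2,r1:7,r2:Add1,r3:2,r4:1,r5:-1
c7: - | r0:Add2,r1:7,r2:Add1,r3:2,r4:1,r5:-1
c8: CDB Add1=9 | r0:Add2,r1:7,r2:9,r3:2,r4:1,r5:-1
c9: CDB Add2=6 | r0:6,r1:7,r2:9,r3:2,r4:1,r5:-1

STATUS = VALUE 6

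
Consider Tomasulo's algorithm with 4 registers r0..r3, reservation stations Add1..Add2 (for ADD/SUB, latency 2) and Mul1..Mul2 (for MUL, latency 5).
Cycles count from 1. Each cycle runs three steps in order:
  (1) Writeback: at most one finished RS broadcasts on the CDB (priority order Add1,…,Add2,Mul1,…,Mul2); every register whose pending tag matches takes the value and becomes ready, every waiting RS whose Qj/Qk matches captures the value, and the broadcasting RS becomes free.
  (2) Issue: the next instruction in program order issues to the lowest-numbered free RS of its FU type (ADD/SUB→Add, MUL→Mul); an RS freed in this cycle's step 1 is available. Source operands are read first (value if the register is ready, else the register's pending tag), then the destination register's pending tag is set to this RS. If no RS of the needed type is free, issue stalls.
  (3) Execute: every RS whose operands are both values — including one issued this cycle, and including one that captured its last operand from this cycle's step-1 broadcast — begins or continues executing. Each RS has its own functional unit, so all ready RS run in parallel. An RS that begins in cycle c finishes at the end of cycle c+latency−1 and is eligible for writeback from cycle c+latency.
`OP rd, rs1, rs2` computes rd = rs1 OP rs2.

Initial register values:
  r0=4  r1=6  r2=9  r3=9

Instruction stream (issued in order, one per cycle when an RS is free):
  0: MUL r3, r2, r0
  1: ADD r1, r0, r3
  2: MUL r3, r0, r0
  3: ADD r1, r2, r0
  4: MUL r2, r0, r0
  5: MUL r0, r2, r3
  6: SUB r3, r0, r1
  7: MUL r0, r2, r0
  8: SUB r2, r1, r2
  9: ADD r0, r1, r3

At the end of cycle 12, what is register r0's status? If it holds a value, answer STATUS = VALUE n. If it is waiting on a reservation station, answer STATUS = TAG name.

STATUS = TAG Mul1

cycle 1: issue MUL r3<-Mul1 // r0:4,r1:6,r2:9,r3:Mul1
cycle 2: issue ADD r1<-Add1 // r0:4,r1:Add1,r2:9,r3:Mul1
cycle 3: issue MUL r3<-Mul2 // r0:4,r1:Add1,r2:9,r3:Mul2
cycle 4: issue ADD r1<-Add2 // r0:4,r1:Add2,r2:9,r3:Mul2
cycle 5: stall // r0:4,r1:Add2,r2:9,r3:Mul2
cycle 6: CDB Add2=13; stall // r0:4,r1:13,r2:9,r3:Mul2
cycle 7: CDB Mul1=36; issue MUL r2<-Mul1 // r0:4,r1:13,r2:Mul1,r3:Mul2
cycle 8: CDB Mul2=16; issue MUL r0<-Mul2 // r0:Mul2,r1:13,r2:Mul1,r3:16
cycle 9: CDB Add1=40; issue SUB r3<-Add1 // r0:Mul2,r1:13,r2:Mul1,r3:Add1
cycle 10: stall // r0:Mul2,r1:13,r2:Mul1,r3:Add1
cycle 11: stall // r0:Mul2,r1:13,r2:Mul1,r3:Add1
cycle 12: CDB Mul1=16; issue MUL r0<-Mul1 // r0:Mul1,r1:13,r2:16,r3:Add1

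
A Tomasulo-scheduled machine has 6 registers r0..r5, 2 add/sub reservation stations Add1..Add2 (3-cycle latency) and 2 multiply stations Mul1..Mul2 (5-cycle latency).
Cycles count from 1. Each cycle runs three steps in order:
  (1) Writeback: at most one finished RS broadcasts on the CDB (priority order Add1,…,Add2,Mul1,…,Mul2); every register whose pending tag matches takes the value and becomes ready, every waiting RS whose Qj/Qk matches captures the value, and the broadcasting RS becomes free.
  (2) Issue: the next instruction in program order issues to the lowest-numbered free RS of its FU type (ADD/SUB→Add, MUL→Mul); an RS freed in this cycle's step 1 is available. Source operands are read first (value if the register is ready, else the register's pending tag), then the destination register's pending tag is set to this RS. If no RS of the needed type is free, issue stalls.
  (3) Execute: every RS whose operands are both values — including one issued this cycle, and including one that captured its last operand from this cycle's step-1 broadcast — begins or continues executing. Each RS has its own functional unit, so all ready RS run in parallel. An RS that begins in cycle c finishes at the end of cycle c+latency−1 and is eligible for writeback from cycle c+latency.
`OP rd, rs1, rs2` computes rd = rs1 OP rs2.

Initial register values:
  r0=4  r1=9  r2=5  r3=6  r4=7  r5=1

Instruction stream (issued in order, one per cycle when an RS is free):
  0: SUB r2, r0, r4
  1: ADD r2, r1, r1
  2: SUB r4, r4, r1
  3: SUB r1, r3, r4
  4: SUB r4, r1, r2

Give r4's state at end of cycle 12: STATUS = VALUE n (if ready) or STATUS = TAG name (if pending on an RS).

c1: issue SUB r2<-Add1 | r0:4,r1:9,r2:Add1,r3:6,r4:7,r5:1
c2: issue ADD r2<-Add2 | r0:4,r1:9,r2:Add2,r3:6,r4:7,r5:1
c3: stall | r0:4,r1:9,r2:Add2,r3:6,r4:7,r5:1
c4: CDB Add1=-3; issue SUB r4<-Add1 | r0:4,r1:9,r2:Add2,r3:6,r4:Add1,r5:1
c5: CDB Add2=18; issue SUB r1<-Add2 | r0:4,r1:Add2,r2:18,r3:6,r4:Add1,r5:1
c6: stall | r0:4,r1:Add2,r2:18,r3:6,r4:Add1,r5:1
c7: CDB Add1=-2; issue SUB r4<-Add1 | r0:4,r1:Add2,r2:18,r3:6,r4:Add1,r5:1
c8: - | r0:4,r1:Add2,r2:18,r3:6,r4:Add1,r5:1
c9: - | r0:4,r1:Add2,r2:18,r3:6,r4:Add1,r5:1
c10: CDB Add2=8 | r0:4,r1:8,r2:18,r3:6,r4:Add1,r5:1
c11: - | r0:4,r1:8,r2:18,r3:6,r4:Add1,r5:1
c12: - | r0:4,r1:8,r2:18,r3:6,r4:Add1,r5:1

STATUS = TAG Add1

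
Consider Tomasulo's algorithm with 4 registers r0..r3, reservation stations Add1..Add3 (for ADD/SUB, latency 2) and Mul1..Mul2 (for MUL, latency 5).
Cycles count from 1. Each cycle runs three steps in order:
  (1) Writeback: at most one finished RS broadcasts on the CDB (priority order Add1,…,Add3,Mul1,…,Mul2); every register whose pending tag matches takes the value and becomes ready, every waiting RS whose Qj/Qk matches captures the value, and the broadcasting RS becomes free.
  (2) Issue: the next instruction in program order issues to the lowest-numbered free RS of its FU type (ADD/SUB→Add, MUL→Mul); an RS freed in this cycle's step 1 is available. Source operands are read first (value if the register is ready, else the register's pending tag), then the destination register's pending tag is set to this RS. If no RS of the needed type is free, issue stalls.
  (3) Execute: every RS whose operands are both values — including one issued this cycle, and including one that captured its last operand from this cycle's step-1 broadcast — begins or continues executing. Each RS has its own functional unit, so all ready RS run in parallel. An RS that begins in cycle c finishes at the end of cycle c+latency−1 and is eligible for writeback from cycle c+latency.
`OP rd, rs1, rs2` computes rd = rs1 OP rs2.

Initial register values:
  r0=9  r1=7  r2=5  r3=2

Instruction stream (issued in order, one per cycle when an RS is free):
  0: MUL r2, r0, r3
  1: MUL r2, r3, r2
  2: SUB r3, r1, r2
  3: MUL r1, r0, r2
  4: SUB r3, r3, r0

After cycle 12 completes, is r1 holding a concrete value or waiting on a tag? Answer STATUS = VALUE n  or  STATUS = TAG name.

cycle 1: issue MUL r2<-Mul1 // r0:9,r1:7,r2:Mul1,r3:2
cycle 2: issue MUL r2<-Mul2 // r0:9,r1:7,r2:Mul2,r3:2
cycle 3: issue SUB r3<-Add1 // r0:9,r1:7,r2:Mul2,r3:Add1
cycle 4: stall // r0:9,r1:7,r2:Mul2,r3:Add1
cycle 5: stall // r0:9,r1:7,r2:Mul2,r3:Add1
cycle 6: CDB Mul1=18; issue MUL r1<-Mul1 // r0:9,r1:Mul1,r2:Mul2,r3:Add1
cycle 7: issue SUB r3<-Add2 // r0:9,r1:Mul1,r2:Mul2,r3:Add2
cycle 8: - // r0:9,r1:Mul1,r2:Mul2,r3:Add2
cycle 9: - // r0:9,r1:Mul1,r2:Mul2,r3:Add2
cycle 10: - // r0:9,r1:Mul1,r2:Mul2,r3:Add2
cycle 11: CDB Mul2=36 // r0:9,r1:Mul1,r2:36,r3:Add2
cycle 12: - // r0:9,r1:Mul1,r2:36,r3:Add2

STATUS = TAG Mul1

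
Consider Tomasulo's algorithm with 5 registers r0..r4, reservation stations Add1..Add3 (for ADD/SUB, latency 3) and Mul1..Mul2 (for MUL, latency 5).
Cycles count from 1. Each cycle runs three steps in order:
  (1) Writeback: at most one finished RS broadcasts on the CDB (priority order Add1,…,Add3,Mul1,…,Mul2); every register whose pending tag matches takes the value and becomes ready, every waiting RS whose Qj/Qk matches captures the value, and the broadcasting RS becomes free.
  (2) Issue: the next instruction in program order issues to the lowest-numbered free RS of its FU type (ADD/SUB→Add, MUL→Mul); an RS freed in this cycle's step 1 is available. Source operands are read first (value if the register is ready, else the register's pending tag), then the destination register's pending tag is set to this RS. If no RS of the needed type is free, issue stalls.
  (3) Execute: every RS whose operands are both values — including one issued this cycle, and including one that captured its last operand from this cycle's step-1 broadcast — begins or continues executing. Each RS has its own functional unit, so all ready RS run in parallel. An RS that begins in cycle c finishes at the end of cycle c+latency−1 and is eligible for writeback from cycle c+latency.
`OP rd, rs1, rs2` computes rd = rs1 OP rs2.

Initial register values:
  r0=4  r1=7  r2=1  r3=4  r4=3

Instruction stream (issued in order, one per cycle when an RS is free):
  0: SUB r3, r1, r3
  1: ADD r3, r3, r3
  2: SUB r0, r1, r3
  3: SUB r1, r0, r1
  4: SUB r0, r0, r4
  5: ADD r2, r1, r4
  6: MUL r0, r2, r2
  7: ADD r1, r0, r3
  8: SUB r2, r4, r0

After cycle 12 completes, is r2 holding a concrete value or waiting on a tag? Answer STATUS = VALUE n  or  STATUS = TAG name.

STATUS = TAG Add3

c1: issue SUB r3<-Add1 | r0:4,r1:7,r2:1,r3:Add1,r4:3
c2: issue ADD r3<-Add2 | r0:4,r1:7,r2:1,r3:Add2,r4:3
c3: issue SUB r0<-Add3 | r0:Add3,r1:7,r2:1,r3:Add2,r4:3
c4: CDB Add1=3; issue SUB r1<-Add1 | r0:Add3,r1:Add1,r2:1,r3:Add2,r4:3
c5: stall | r0:Add3,r1:Add1,r2:1,r3:Add2,r4:3
c6: stall | r0:Add3,r1:Add1,r2:1,r3:Add2,r4:3
c7: CDB Add2=6; issue SUB r0<-Add2 | r0:Add2,r1:Add1,r2:1,r3:6,r4:3
c8: stall | r0:Add2,r1:Add1,r2:1,r3:6,r4:3
c9: stall | r0:Add2,r1:Add1,r2:1,r3:6,r4:3
c10: CDB Add3=1; issue ADD r2<-Add3 | r0:Add2,r1:Add1,r2:Add3,r3:6,r4:3
c11: issue MUL r0<-Mul1 | r0:Mul1,r1:Add1,r2:Add3,r3:6,r4:3
c12: stall | r0:Mul1,r1:Add1,r2:Add3,r3:6,r4:3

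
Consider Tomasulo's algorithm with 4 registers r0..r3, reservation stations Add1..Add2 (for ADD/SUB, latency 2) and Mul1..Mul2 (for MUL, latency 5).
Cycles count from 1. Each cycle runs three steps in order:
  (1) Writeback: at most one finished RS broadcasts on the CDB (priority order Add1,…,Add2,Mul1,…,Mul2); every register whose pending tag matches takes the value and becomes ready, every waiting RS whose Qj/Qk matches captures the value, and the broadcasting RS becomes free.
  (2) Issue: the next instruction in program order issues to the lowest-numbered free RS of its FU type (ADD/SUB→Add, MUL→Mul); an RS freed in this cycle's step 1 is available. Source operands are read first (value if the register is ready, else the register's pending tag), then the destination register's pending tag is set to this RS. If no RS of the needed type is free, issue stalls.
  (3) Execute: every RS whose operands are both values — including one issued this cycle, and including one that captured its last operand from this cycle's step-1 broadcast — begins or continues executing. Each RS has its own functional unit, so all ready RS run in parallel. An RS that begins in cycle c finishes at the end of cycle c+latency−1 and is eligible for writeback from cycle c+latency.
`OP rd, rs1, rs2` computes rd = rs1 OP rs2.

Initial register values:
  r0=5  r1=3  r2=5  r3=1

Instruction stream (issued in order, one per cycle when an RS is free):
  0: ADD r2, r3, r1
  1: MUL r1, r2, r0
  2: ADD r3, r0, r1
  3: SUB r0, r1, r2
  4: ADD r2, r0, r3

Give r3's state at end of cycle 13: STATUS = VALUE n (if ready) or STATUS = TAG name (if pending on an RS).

STATUS = VALUE 25

  c1: issue ADD r2<-Add1  regs: r0:5,r1:3,r2:Add1,r3:1
  c2: issue MUL r1<-Mul1  regs: r0:5,r1:Mul1,r2:Add1,r3:1
  c3: CDB Add1=4; issue ADD r3<-Add1  regs: r0:5,r1:Mul1,r2:4,r3:Add1
  c4: issue SUB r0<-Add2  regs: r0:Add2,r1:Mul1,r2:4,r3:Add1
  c5: stall  regs: r0:Add2,r1:Mul1,r2:4,r3:Add1
  c6: stall  regs: r0:Add2,r1:Mul1,r2:4,r3:Add1
  c7: stall  regs: r0:Add2,r1:Mul1,r2:4,r3:Add1
  c8: CDB Mul1=20; stall  regs: r0:Add2,r1:20,r2:4,r3:Add1
  c9: stall  regs: r0:Add2,r1:20,r2:4,r3:Add1
  c10: CDB Add1=25; issue ADD r2<-Add1  regs: r0:Add2,r1:20,r2:Add1,r3:25
  c11: CDB Add2=16  regs: r0:16,r1:20,r2:Add1,r3:25
  c12: -  regs: r0:16,r1:20,r2:Add1,r3:25
  c13: CDB Add1=41  regs: r0:16,r1:20,r2:41,r3:25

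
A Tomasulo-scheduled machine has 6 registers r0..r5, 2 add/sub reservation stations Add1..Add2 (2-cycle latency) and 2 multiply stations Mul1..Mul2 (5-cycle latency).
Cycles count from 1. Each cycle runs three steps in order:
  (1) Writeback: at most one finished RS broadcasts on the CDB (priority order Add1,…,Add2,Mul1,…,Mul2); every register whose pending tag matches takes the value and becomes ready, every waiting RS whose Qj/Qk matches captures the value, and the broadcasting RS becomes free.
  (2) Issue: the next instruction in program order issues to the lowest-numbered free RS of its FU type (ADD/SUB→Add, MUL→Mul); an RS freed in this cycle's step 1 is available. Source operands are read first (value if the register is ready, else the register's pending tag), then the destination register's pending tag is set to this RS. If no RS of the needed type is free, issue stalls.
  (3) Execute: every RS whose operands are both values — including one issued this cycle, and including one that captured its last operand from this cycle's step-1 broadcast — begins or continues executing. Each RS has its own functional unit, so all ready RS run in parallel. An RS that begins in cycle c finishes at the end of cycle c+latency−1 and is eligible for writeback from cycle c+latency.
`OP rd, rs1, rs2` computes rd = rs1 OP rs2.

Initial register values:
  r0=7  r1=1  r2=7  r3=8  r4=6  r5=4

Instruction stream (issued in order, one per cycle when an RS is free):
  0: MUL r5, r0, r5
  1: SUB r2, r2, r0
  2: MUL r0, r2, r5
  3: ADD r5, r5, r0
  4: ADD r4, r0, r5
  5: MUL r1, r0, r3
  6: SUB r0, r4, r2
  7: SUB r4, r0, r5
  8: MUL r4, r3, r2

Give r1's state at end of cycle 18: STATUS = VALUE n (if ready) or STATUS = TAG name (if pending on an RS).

STATUS = VALUE 0

  c1: issue MUL r5<-Mul1  regs: r0:7,r1:1,r2:7,r3:8,r4:6,r5:Mul1
  c2: issue SUB r2<-Add1  regs: r0:7,r1:1,r2:Add1,r3:8,r4:6,r5:Mul1
  c3: issue MUL r0<-Mul2  regs: r0:Mul2,r1:1,r2:Add1,r3:8,r4:6,r5:Mul1
  c4: CDB Add1=0; issue ADD r5<-Add1  regs: r0:Mul2,r1:1,r2:0,r3:8,r4:6,r5:Add1
  c5: issue ADD r4<-Add2  regs: r0:Mul2,r1:1,r2:0,r3:8,r4:Add2,r5:Add1
  c6: CDB Mul1=28; issue MUL r1<-Mul1  regs: r0:Mul2,r1:Mul1,r2:0,r3:8,r4:Add2,r5:Add1
  c7: stall  regs: r0:Mul2,r1:Mul1,r2:0,r3:8,r4:Add2,r5:Add1
  c8: stall  regs: r0:Mul2,r1:Mul1,r2:0,r3:8,r4:Add2,r5:Add1
  c9: stall  regs: r0:Mul2,r1:Mul1,r2:0,r3:8,r4:Add2,r5:Add1
  c10: stall  regs: r0:Mul2,r1:Mul1,r2:0,r3:8,r4:Add2,r5:Add1
  c11: CDB Mul2=0; stall  regs: r0:0,r1:Mul1,r2:0,r3:8,r4:Add2,r5:Add1
  c12: stall  regs: r0:0,r1:Mul1,r2:0,r3:8,r4:Add2,r5:Add1
  c13: CDB Add1=28; issue SUB r0<-Add1  regs: r0:Add1,r1:Mul1,r2:0,r3:8,r4:Add2,r5:28
  c14: stall  regs: r0:Add1,r1:Mul1,r2:0,r3:8,r4:Add2,r5:28
  c15: CDB Add2=28; issue SUB r4<-Add2  regs: r0:Add1,r1:Mul1,r2:0,r3:8,r4:Add2,r5:28
  c16: CDB Mul1=0; issue MUL r4<-Mul1  regs: r0:Add1,r1:0,r2:0,r3:8,r4:Mul1,r5:28
  c17: CDB Add1=28  regs: r0:28,r1:0,r2:0,r3:8,r4:Mul1,r5:28
  c18: -  regs: r0:28,r1:0,r2:0,r3:8,r4:Mul1,r5:28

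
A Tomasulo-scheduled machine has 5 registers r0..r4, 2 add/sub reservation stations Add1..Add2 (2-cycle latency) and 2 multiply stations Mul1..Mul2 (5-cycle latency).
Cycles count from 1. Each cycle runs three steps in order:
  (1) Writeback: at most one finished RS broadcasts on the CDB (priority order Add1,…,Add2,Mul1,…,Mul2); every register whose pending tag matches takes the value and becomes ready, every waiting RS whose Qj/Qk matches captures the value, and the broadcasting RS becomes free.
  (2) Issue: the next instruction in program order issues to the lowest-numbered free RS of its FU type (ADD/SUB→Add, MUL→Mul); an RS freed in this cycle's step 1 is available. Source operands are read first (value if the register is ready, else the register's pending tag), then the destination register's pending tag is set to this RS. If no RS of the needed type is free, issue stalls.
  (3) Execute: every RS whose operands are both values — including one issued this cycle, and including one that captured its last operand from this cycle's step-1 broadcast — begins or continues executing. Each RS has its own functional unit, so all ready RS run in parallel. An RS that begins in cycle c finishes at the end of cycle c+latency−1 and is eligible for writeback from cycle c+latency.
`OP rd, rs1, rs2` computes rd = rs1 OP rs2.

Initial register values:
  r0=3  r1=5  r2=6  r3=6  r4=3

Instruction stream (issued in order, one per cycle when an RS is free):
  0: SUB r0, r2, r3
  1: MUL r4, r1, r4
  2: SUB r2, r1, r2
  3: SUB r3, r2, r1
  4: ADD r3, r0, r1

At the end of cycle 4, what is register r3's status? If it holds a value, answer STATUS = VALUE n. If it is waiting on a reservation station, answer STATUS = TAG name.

c1: issue SUB r0<-Add1 | r0:Add1,r1:5,r2:6,r3:6,r4:3
c2: issue MUL r4<-Mul1 | r0:Add1,r1:5,r2:6,r3:6,r4:Mul1
c3: CDB Add1=0; issue SUB r2<-Add1 | r0:0,r1:5,r2:Add1,r3:6,r4:Mul1
c4: issue SUB r3<-Add2 | r0:0,r1:5,r2:Add1,r3:Add2,r4:Mul1

STATUS = TAG Add2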